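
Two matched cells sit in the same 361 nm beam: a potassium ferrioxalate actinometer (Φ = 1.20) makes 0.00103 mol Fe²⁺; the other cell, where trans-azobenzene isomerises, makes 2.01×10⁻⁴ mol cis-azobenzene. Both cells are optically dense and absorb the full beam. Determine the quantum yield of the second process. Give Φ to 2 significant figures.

Φ = 0.23

Photons absorbed by the actinometer: 0.00103 / 1.20 = 8.583×10⁻⁴ mol.
Φ(unknown) = 2.01×10⁻⁴ / 8.583×10⁻⁴ = 0.23.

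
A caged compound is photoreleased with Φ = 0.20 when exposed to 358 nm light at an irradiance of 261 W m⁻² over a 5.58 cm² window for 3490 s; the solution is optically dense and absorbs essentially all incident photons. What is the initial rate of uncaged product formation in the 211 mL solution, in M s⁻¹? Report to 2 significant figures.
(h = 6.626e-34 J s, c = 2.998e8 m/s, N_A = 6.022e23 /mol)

Photon energy at 358 nm: hc/λ = (6.626e-34)(2.998e8)/(358e-9) = 5.549e-19 J.
Energy delivered: (261 W m⁻²)(5.58e-4 m²)(3490 s) = 508.3 J.
Photons incident: 508.3 / 5.549e-19 = 9.160e20, i.e. 9.160e20/6.022e23 = 0.001521 mol.
Product formed: 0.20 × 0.001521 = 3.042e-4 mol.
Rate: 3.042e-4 mol / (3490 s × 0.211 L) = 4.1e-7 M s⁻¹.

4.1e-7 M s⁻¹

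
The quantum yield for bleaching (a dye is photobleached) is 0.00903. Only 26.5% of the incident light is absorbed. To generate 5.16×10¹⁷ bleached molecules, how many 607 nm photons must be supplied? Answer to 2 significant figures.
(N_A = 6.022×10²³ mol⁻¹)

Product: 5.16×10¹⁷ / 6.022×10²³ = 8.569×10⁻⁷ mol.
Photons that must be absorbed: 8.569×10⁻⁷ / 0.00903 = 9.489×10⁻⁵ mol.
Incident photons needed: 9.489×10⁻⁵ / 0.265 = 3.581×10⁻⁴ mol.
Photon count: 3.581×10⁻⁴ × 6.022×10²³ = 2.2×10²⁰.

2.2×10²⁰ photons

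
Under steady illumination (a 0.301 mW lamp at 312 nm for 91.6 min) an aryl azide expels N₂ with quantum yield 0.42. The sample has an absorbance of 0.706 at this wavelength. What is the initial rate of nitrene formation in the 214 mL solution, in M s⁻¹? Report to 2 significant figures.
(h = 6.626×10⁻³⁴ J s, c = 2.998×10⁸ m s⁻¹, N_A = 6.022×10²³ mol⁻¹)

Photon energy at 312 nm: hc/λ = (6.626×10⁻³⁴)(2.998×10⁸)/(312×10⁻⁹) = 6.367×10⁻¹⁹ J.
Energy delivered: (0.301 mW)(5496 s) = 1.654 J.
Photons incident: 1.654 / 6.367×10⁻¹⁹ = 2.598×10¹⁸, i.e. 2.598×10¹⁸/6.022×10²³ = 4.314×10⁻⁶ mol.
Fraction absorbed: 1 − 10^(−0.706) = 0.8032.
Photons absorbed: 0.8032 × 4.314×10⁻⁶ = 3.465×10⁻⁶ mol.
Product formed: 0.42 × 3.465×10⁻⁶ = 1.455×10⁻⁶ mol.
Rate: 1.455×10⁻⁶ mol / (5496 s × 0.214 L) = 1.2×10⁻⁹ M s⁻¹.

1.2×10⁻⁹ M s⁻¹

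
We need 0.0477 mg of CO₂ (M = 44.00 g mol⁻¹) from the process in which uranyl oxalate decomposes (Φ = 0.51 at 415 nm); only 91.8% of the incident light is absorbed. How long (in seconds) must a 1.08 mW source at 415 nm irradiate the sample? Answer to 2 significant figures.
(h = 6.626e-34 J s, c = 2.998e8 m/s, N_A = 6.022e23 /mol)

Product: 0.0477 mg / 44.00 g mol⁻¹ = 1.084e-6 mol.
Photons that must be absorbed: 1.084e-6 / 0.51 = 2.125e-6 mol.
Incident photons needed: 2.125e-6 / 0.918 = 2.315e-6 mol.
Photon energy: hc/λ = 4.787e-19 J; per mole, 2.883e5 J mol⁻¹.
Energy required: 2.315e-6 × 2.883e5 = 0.6674 J.
Time: 0.6674 J / 0.00108 W = 620 s.

t ≈ 620 s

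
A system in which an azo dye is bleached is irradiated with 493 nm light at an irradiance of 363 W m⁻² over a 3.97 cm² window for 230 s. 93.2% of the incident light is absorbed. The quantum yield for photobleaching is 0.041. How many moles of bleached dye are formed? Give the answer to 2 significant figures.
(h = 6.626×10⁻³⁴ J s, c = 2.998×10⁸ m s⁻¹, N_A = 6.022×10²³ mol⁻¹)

5.2×10⁻⁶ mol

Photon energy at 493 nm: hc/λ = (6.626×10⁻³⁴)(2.998×10⁸)/(493×10⁻⁹) = 4.029×10⁻¹⁹ J.
Energy delivered: (363 W m⁻²)(3.97×10⁻⁴ m²)(230 s) = 33.15 J.
Photons incident: 33.15 / 4.029×10⁻¹⁹ = 8.228×10¹⁹, i.e. 8.228×10¹⁹/6.022×10²³ = 1.366×10⁻⁴ mol.
Photons absorbed: 0.932 × 1.366×10⁻⁴ = 1.273×10⁻⁴ mol.
Product: Φ × n_abs = 0.041 × 1.273×10⁻⁴ = 5.219×10⁻⁶ mol.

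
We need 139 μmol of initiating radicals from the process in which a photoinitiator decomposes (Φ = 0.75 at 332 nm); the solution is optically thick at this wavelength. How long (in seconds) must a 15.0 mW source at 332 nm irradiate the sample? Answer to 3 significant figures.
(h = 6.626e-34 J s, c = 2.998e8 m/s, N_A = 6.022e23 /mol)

Product: 139 μmol = 1.39e-4 mol.
Photons that must be absorbed: 1.39e-4 / 0.75 = 1.853e-4 mol.
Photon energy: hc/λ = 5.983e-19 J; per mole, 3.603e5 J mol⁻¹.
Energy required: 1.853e-4 × 3.603e5 = 66.76 J.
Time: 66.76 J / 0.015 W = 4450 s.

t ≈ 4450 s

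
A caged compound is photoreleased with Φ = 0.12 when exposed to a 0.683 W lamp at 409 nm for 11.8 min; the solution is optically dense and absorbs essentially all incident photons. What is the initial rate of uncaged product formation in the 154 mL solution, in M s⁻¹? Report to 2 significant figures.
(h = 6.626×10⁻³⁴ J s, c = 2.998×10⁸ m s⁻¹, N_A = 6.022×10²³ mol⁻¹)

1.8×10⁻⁶ M s⁻¹

Photon energy at 409 nm: hc/λ = (6.626×10⁻³⁴)(2.998×10⁸)/(409×10⁻⁹) = 4.857×10⁻¹⁹ J.
Energy delivered: (0.683 W)(708 s) = 483.6 J.
Photons incident: 483.6 / 4.857×10⁻¹⁹ = 9.957×10²⁰, i.e. 9.957×10²⁰/6.022×10²³ = 0.001653 mol.
Product formed: 0.12 × 0.001653 = 1.984×10⁻⁴ mol.
Rate: 1.984×10⁻⁴ mol / (708 s × 0.154 L) = 1.8×10⁻⁶ M s⁻¹.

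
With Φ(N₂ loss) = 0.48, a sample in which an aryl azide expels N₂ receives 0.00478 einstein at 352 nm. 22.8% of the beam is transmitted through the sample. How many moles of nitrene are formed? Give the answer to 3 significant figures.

Fraction absorbed: 1 − 22.8/100 = 0.7720.
Photons absorbed: 0.7720 × 0.00478 = 0.003690 mol.
Product: Φ × n_abs = 0.48 × 0.003690 = 0.001771 mol.

0.00177 mol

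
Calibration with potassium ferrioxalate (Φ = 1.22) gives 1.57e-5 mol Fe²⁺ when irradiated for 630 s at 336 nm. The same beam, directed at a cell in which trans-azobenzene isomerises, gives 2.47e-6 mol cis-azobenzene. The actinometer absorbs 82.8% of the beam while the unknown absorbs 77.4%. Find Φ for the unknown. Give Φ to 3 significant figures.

Photons absorbed by the actinometer: 1.57e-5 / 1.22 = 1.287e-5 mol.
Incident flux: 1.287e-5 / 0.828 = 1.554e-5 einstein.
Absorbed by unknown: 0.774 × 1.554e-5 = 1.203e-5 mol.
Φ(unknown) = 2.47e-6 / 1.203e-5 = 0.205.

Φ = 0.205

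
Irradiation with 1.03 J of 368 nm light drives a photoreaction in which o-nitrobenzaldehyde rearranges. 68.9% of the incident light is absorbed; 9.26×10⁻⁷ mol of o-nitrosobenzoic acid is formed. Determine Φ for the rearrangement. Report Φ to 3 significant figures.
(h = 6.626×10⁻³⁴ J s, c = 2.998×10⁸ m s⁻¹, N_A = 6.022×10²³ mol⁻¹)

Φ = 0.424

Photon energy at 368 nm: hc/λ = (6.626×10⁻³⁴)(2.998×10⁸)/(368×10⁻⁹) = 5.398×10⁻¹⁹ J.
Photons incident: 1.03 / 5.398×10⁻¹⁹ = 1.908×10¹⁸, i.e. 1.908×10¹⁸/6.022×10²³ = 3.168×10⁻⁶ mol.
Photons absorbed: 0.689 × 3.168×10⁻⁶ = 2.183×10⁻⁶ mol.
Φ = 9.26×10⁻⁷ mol / 2.183×10⁻⁶ mol photons = 0.424.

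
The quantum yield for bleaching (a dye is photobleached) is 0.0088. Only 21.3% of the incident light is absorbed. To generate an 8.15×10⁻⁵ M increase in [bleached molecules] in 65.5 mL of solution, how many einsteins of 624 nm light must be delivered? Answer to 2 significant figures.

0.0028 einstein

Product: (8.15×10⁻⁵ M)(0.0655 L) = 5.338×10⁻⁶ mol.
Photons that must be absorbed: 5.338×10⁻⁶ / 0.0088 = 6.066×10⁻⁴ mol.
Incident photons needed: 6.066×10⁻⁴ / 0.213 = 0.002848 mol.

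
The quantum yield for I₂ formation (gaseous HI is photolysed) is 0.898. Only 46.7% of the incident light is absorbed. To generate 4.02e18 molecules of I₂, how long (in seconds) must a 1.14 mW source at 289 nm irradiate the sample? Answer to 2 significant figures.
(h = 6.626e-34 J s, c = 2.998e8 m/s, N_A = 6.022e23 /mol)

t ≈ 5800 s

Product: 4.02e18 / 6.022e23 = 6.676e-6 mol.
Photons that must be absorbed: 6.676e-6 / 0.898 = 7.434e-6 mol.
Incident photons needed: 7.434e-6 / 0.467 = 1.592e-5 mol.
Photon energy: hc/λ = 6.874e-19 J; per mole, 4.140e5 J mol⁻¹.
Energy required: 1.592e-5 × 4.140e5 = 6.591 J.
Time: 6.591 J / 0.00114 W = 5800 s.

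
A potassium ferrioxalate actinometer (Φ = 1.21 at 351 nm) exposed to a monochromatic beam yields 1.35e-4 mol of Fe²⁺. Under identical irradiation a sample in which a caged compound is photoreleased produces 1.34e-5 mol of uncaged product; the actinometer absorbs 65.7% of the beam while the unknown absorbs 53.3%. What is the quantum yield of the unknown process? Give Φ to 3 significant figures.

Photons absorbed by the actinometer: 1.35e-4 / 1.21 = 1.116e-4 mol.
Incident flux: 1.116e-4 / 0.657 = 1.699e-4 einstein.
Absorbed by unknown: 0.533 × 1.699e-4 = 9.056e-5 mol.
Φ(unknown) = 1.34e-5 / 9.056e-5 = 0.148.

Φ = 0.148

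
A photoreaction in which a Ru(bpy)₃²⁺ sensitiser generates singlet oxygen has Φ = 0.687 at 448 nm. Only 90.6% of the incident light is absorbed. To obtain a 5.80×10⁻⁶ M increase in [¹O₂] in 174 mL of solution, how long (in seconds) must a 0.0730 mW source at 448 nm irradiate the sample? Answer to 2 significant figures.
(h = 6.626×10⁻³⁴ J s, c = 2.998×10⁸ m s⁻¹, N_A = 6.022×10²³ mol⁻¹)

t ≈ 5900 s

Product: (5.80×10⁻⁶ M)(0.174 L) = 1.009×10⁻⁶ mol.
Photons that must be absorbed: 1.009×10⁻⁶ / 0.687 = 1.469×10⁻⁶ mol.
Incident photons needed: 1.469×10⁻⁶ / 0.906 = 1.621×10⁻⁶ mol.
Photon energy: hc/λ = 4.434×10⁻¹⁹ J; per mole, 2.670×10⁵ J mol⁻¹.
Energy required: 1.621×10⁻⁶ × 2.670×10⁵ = 0.4328 J.
Time: 0.4328 J / 7.3e-05 W = 5900 s.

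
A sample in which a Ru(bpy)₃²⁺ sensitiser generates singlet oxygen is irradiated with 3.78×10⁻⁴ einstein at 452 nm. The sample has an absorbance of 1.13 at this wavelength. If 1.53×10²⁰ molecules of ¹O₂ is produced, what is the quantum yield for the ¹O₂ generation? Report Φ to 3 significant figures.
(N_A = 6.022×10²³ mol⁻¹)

Φ = 0.726

Product: 1.53×10²⁰ / 6.022×10²³ = 2.541×10⁻⁴ mol.
Fraction absorbed: 1 − 10^(−1.13) = 0.9259.
Photons absorbed: 0.9259 × 3.78×10⁻⁴ = 3.500×10⁻⁴ mol.
Φ = 2.541×10⁻⁴ mol / 3.500×10⁻⁴ mol photons = 0.726.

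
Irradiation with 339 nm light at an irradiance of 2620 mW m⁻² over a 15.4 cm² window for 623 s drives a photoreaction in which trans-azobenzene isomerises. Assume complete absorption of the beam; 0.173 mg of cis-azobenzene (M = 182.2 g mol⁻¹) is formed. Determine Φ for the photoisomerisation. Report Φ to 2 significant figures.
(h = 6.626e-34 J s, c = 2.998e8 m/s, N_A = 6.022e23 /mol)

Φ = 0.13

Product: 0.173 mg / 182.2 g mol⁻¹ = 9.495e-7 mol.
Photon energy at 339 nm: hc/λ = (6.626e-34)(2.998e8)/(339e-9) = 5.860e-19 J.
Energy delivered: (2620 mW m⁻²)(15.4e-4 m²)(623 s) = 2.514 J.
Photons incident: 2.514 / 5.860e-19 = 4.290e18, i.e. 4.290e18/6.022e23 = 7.124e-6 mol.
Φ = 9.495e-7 mol / 7.124e-6 mol photons = 0.13.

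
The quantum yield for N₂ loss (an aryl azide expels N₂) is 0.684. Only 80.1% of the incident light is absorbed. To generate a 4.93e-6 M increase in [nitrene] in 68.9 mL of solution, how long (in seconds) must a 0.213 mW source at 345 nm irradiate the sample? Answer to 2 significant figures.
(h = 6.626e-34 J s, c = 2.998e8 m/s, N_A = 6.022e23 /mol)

t ≈ 1000 s

Product: (4.93e-6 M)(0.0689 L) = 3.397e-7 mol.
Photons that must be absorbed: 3.397e-7 / 0.684 = 4.966e-7 mol.
Incident photons needed: 4.966e-7 / 0.801 = 6.200e-7 mol.
Photon energy: hc/λ = 5.758e-19 J; per mole, 3.467e5 J mol⁻¹.
Energy required: 6.200e-7 × 3.467e5 = 0.2150 J.
Time: 0.2150 J / 0.000213 W = 1000 s.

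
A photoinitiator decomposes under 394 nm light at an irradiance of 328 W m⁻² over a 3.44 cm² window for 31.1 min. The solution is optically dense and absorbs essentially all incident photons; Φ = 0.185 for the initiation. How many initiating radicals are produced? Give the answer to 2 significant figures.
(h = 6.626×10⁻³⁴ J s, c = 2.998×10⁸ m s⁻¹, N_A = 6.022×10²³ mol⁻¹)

7.7×10¹⁹ initiating radicals

Photon energy at 394 nm: hc/λ = (6.626×10⁻³⁴)(2.998×10⁸)/(394×10⁻⁹) = 5.042×10⁻¹⁹ J.
Energy delivered: (328 W m⁻²)(3.44×10⁻⁴ m²)(1866 s) = 210.5 J.
Photons incident: 210.5 / 5.042×10⁻¹⁹ = 4.175×10²⁰, i.e. 4.175×10²⁰/6.022×10²³ = 6.933×10⁻⁴ mol.
Product: Φ × n_abs = 0.185 × 6.933×10⁻⁴ = 1.283×10⁻⁴ mol.
As a count: 1.283×10⁻⁴ × 6.022×10²³ = 7.7×10¹⁹.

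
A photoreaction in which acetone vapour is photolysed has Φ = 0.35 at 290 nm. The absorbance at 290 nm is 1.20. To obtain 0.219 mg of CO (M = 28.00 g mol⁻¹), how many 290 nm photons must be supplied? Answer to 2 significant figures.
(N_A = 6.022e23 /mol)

1.4e19 photons

Product: 0.219 mg / 28.00 g mol⁻¹ = 7.821e-6 mol.
Photons that must be absorbed: 7.821e-6 / 0.35 = 2.235e-5 mol.
Fraction absorbed: 1 − 10^(−1.20) = 0.9369.
Incident photons needed: 2.235e-5 / 0.9369 = 2.386e-5 mol.
Photon count: 2.386e-5 × 6.022e23 = 1.4e19.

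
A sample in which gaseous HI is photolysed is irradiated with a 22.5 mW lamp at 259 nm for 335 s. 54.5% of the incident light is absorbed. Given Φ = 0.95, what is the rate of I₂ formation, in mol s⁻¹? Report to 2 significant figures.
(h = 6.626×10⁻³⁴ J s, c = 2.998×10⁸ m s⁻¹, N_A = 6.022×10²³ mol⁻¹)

2.5×10⁻⁸ mol s⁻¹

Photon energy at 259 nm: hc/λ = (6.626×10⁻³⁴)(2.998×10⁸)/(259×10⁻⁹) = 7.670×10⁻¹⁹ J.
Energy delivered: (22.5 mW)(335 s) = 7.538 J.
Photons incident: 7.538 / 7.670×10⁻¹⁹ = 9.828×10¹⁸, i.e. 9.828×10¹⁸/6.022×10²³ = 1.632×10⁻⁵ mol.
Photons absorbed: 0.545 × 1.632×10⁻⁵ = 8.894×10⁻⁶ mol.
Product formed: 0.95 × 8.894×10⁻⁶ = 8.449×10⁻⁶ mol.
Rate: 8.449×10⁻⁶ / 335 s = 2.5×10⁻⁸ mol s⁻¹.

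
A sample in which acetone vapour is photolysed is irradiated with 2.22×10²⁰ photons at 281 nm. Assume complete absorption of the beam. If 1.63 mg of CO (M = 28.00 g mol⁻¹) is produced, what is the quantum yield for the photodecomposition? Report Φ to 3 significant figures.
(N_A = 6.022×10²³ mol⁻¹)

Product: 1.63 mg / 28.00 g mol⁻¹ = 5.821×10⁻⁵ mol.
Moles of photons: 2.22×10²⁰ / 6.022×10²³ = 3.686×10⁻⁴ mol.
Φ = 5.821×10⁻⁵ mol / 3.686×10⁻⁴ mol photons = 0.158.

Φ = 0.158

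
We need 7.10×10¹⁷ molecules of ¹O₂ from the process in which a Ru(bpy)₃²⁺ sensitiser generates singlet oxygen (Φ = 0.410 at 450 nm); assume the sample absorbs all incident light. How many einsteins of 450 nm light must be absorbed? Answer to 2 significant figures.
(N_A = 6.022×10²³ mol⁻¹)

2.9×10⁻⁶ einstein

Product: 7.10×10¹⁷ / 6.022×10²³ = 1.179×10⁻⁶ mol.
Photons that must be absorbed: 1.179×10⁻⁶ / 0.410 = 2.876×10⁻⁶ mol.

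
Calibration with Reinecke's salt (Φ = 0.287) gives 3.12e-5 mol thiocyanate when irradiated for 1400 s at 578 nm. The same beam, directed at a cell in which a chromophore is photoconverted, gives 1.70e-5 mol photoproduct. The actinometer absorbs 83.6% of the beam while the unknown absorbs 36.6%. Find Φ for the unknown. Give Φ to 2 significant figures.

Φ = 0.36

Photons absorbed by the actinometer: 3.12e-5 / 0.287 = 1.087e-4 mol.
Incident flux: 1.087e-4 / 0.836 = 1.300e-4 einstein.
Absorbed by unknown: 0.366 × 1.300e-4 = 4.758e-5 mol.
Φ(unknown) = 1.70e-5 / 4.758e-5 = 0.36.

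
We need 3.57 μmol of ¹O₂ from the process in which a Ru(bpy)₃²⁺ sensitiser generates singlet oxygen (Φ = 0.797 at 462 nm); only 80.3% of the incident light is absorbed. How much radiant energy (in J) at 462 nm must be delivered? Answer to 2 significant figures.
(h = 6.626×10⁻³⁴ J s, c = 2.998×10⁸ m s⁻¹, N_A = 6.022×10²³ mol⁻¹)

Product: 3.57 μmol = 3.57×10⁻⁶ mol.
Photons that must be absorbed: 3.57×10⁻⁶ / 0.797 = 4.479×10⁻⁶ mol.
Incident photons needed: 4.479×10⁻⁶ / 0.803 = 5.578×10⁻⁶ mol.
Photon energy: hc/λ = 4.300×10⁻¹⁹ J; per mole, 2.589×10⁵ J mol⁻¹.
Energy required: 5.578×10⁻⁶ × 2.589×10⁵ = 1.4 J.

1.4 J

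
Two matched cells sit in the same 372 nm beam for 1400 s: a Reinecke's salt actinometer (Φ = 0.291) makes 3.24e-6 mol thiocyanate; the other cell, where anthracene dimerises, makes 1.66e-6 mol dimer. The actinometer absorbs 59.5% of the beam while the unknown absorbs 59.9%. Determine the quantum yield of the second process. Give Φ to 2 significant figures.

Photons absorbed by the actinometer: 3.24e-6 / 0.291 = 1.113e-5 mol.
Incident flux: 1.113e-5 / 0.595 = 1.871e-5 einstein.
Absorbed by unknown: 0.599 × 1.871e-5 = 1.121e-5 mol.
Φ(unknown) = 1.66e-6 / 1.121e-5 = 0.15.

Φ = 0.15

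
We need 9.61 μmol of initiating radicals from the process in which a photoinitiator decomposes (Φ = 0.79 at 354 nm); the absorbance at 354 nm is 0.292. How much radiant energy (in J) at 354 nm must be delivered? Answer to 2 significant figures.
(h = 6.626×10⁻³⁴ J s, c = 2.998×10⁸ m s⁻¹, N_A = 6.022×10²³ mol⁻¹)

Product: 9.61 μmol = 9.61×10⁻⁶ mol.
Photons that must be absorbed: 9.61×10⁻⁶ / 0.79 = 1.216×10⁻⁵ mol.
Fraction absorbed: 1 − 10^(−0.292) = 0.4895.
Incident photons needed: 1.216×10⁻⁵ / 0.4895 = 2.484×10⁻⁵ mol.
Photon energy: hc/λ = 5.612×10⁻¹⁹ J; per mole, 3.380×10⁵ J mol⁻¹.
Energy required: 2.484×10⁻⁵ × 3.380×10⁵ = 8.4 J.

8.4 J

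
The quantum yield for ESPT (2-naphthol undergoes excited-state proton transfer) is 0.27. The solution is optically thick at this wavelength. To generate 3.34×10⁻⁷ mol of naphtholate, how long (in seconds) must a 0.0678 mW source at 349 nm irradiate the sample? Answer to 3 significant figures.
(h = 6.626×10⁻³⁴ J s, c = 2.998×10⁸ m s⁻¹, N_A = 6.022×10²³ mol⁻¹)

Photons that must be absorbed: 3.34×10⁻⁷ / 0.27 = 1.237×10⁻⁶ mol.
Photon energy: hc/λ = 5.692×10⁻¹⁹ J; per mole, 3.428×10⁵ J mol⁻¹.
Energy required: 1.237×10⁻⁶ × 3.428×10⁵ = 0.4240 J.
Time: 0.4240 J / 6.78e-05 W = 6250 s.

t ≈ 6250 s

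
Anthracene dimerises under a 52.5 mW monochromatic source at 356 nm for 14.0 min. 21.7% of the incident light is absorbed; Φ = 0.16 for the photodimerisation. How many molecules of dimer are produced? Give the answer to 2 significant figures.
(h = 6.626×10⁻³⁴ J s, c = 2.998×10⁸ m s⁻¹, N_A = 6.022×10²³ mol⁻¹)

2.7×10¹⁸ molecules

Photon energy at 356 nm: hc/λ = (6.626×10⁻³⁴)(2.998×10⁸)/(356×10⁻⁹) = 5.580×10⁻¹⁹ J.
Energy delivered: (52.5 mW)(840 s) = 44.10 J.
Photons incident: 44.10 / 5.580×10⁻¹⁹ = 7.903×10¹⁹, i.e. 7.903×10¹⁹/6.022×10²³ = 1.312×10⁻⁴ mol.
Photons absorbed: 0.217 × 1.312×10⁻⁴ = 2.847×10⁻⁵ mol.
Product: Φ × n_abs = 0.16 × 2.847×10⁻⁵ = 4.555×10⁻⁶ mol.
As a count: 4.555×10⁻⁶ × 6.022×10²³ = 2.7×10¹⁸.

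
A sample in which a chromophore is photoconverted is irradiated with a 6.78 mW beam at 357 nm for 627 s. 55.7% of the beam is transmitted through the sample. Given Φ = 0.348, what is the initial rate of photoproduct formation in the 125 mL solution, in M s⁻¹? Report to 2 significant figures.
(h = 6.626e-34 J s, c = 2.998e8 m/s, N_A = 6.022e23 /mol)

2.5e-8 M s⁻¹

Photon energy at 357 nm: hc/λ = (6.626e-34)(2.998e8)/(357e-9) = 5.564e-19 J.
Energy delivered: (6.78 mW)(627 s) = 4.251 J.
Photons incident: 4.251 / 5.564e-19 = 7.640e18, i.e. 7.640e18/6.022e23 = 1.269e-5 mol.
Fraction absorbed: 1 − 55.7/100 = 0.4430.
Photons absorbed: 0.4430 × 1.269e-5 = 5.622e-6 mol.
Product formed: 0.348 × 5.622e-6 = 1.956e-6 mol.
Rate: 1.956e-6 mol / (627 s × 0.125 L) = 2.5e-8 M s⁻¹.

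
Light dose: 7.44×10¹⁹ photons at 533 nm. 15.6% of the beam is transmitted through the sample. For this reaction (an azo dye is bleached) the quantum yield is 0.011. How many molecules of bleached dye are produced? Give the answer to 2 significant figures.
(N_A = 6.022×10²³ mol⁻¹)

Moles of photons: 7.44×10¹⁹ / 6.022×10²³ = 1.235×10⁻⁴ mol.
Fraction absorbed: 1 − 15.6/100 = 0.8440.
Photons absorbed: 0.8440 × 1.235×10⁻⁴ = 1.042×10⁻⁴ mol.
Product: Φ × n_abs = 0.011 × 1.042×10⁻⁴ = 1.146×10⁻⁶ mol.
As a count: 1.146×10⁻⁶ × 6.022×10²³ = 6.9×10¹⁷.

6.9×10¹⁷ molecules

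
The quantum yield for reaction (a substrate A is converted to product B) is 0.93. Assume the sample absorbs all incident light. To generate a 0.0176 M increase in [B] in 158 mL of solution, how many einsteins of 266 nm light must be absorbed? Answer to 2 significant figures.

0.0030 einstein

Product: (0.0176 M)(0.158 L) = 0.002781 mol.
Photons that must be absorbed: 0.002781 / 0.93 = 0.002990 mol.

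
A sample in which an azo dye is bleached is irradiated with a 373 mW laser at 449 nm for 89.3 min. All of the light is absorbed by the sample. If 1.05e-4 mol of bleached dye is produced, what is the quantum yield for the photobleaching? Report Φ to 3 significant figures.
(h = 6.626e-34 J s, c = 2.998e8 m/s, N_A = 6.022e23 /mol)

Φ = 0.0140

Photon energy at 449 nm: hc/λ = (6.626e-34)(2.998e8)/(449e-9) = 4.424e-19 J.
Energy delivered: (373 mW)(5358 s) = 1999 J.
Photons incident: 1999 / 4.424e-19 = 4.519e21, i.e. 4.519e21/6.022e23 = 0.007504 mol.
Φ = 1.05e-4 mol / 0.007504 mol photons = 0.0140.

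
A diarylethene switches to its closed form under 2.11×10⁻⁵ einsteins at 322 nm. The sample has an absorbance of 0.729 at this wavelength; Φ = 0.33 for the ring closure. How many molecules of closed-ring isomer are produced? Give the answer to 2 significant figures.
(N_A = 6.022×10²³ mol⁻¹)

3.4×10¹⁸ molecules

Fraction absorbed: 1 − 10^(−0.729) = 0.8134.
Photons absorbed: 0.8134 × 2.11×10⁻⁵ = 1.716×10⁻⁵ mol.
Product: Φ × n_abs = 0.33 × 1.716×10⁻⁵ = 5.663×10⁻⁶ mol.
As a count: 5.663×10⁻⁶ × 6.022×10²³ = 3.4×10¹⁸.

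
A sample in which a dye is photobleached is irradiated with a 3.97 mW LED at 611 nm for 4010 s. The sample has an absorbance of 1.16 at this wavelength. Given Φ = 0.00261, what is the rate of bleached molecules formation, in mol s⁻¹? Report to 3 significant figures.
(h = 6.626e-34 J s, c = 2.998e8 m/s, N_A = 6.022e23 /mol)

4.93e-11 mol s⁻¹

Photon energy at 611 nm: hc/λ = (6.626e-34)(2.998e8)/(611e-9) = 3.251e-19 J.
Energy delivered: (3.97 mW)(4010 s) = 15.92 J.
Photons incident: 15.92 / 3.251e-19 = 4.897e19, i.e. 4.897e19/6.022e23 = 8.132e-5 mol.
Fraction absorbed: 1 − 10^(−1.16) = 0.9308.
Photons absorbed: 0.9308 × 8.132e-5 = 7.569e-5 mol.
Product formed: 0.00261 × 7.569e-5 = 1.976e-7 mol.
Rate: 1.976e-7 / 4010 s = 4.93e-11 mol s⁻¹.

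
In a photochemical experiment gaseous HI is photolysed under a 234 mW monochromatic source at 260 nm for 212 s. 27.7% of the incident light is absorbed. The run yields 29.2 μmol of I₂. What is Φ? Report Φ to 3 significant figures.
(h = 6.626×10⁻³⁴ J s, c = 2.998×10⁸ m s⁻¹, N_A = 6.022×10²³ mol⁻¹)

Product: 29.2 μmol = 2.92×10⁻⁵ mol.
Photon energy at 260 nm: hc/λ = (6.626×10⁻³⁴)(2.998×10⁸)/(260×10⁻⁹) = 7.640×10⁻¹⁹ J.
Energy delivered: (234 mW)(212 s) = 49.61 J.
Photons incident: 49.61 / 7.640×10⁻¹⁹ = 6.493×10¹⁹, i.e. 6.493×10¹⁹/6.022×10²³ = 1.078×10⁻⁴ mol.
Photons absorbed: 0.277 × 1.078×10⁻⁴ = 2.986×10⁻⁵ mol.
Φ = 2.92×10⁻⁵ mol / 2.986×10⁻⁵ mol photons = 0.978.

Φ = 0.978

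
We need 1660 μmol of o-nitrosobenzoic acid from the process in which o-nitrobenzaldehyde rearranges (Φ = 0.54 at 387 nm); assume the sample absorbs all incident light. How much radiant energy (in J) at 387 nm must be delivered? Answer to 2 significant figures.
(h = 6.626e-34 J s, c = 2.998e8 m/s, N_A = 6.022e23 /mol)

950 J

Product: 1660 μmol = 0.00166 mol.
Photons that must be absorbed: 0.00166 / 0.54 = 0.003074 mol.
Photon energy: hc/λ = 5.133e-19 J; per mole, 3.091e5 J mol⁻¹.
Energy required: 0.003074 × 3.091e5 = 950 J.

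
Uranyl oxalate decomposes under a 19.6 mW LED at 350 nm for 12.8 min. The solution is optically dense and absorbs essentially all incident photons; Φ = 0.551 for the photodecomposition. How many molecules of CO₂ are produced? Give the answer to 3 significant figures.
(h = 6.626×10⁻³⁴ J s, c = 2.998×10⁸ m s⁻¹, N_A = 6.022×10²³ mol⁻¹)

Photon energy at 350 nm: hc/λ = (6.626×10⁻³⁴)(2.998×10⁸)/(350×10⁻⁹) = 5.676×10⁻¹⁹ J.
Energy delivered: (19.6 mW)(768 s) = 15.05 J.
Photons incident: 15.05 / 5.676×10⁻¹⁹ = 2.652×10¹⁹, i.e. 2.652×10¹⁹/6.022×10²³ = 4.404×10⁻⁵ mol.
Product: Φ × n_abs = 0.551 × 4.404×10⁻⁵ = 2.427×10⁻⁵ mol.
As a count: 2.427×10⁻⁵ × 6.022×10²³ = 1.46×10¹⁹.

1.46×10¹⁹ molecules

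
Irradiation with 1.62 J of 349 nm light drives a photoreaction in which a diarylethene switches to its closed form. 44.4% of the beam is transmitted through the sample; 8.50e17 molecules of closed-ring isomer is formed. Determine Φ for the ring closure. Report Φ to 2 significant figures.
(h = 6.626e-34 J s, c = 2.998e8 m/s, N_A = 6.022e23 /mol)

Product: 8.50e17 / 6.022e23 = 1.411e-6 mol.
Photon energy at 349 nm: hc/λ = (6.626e-34)(2.998e8)/(349e-9) = 5.692e-19 J.
Photons incident: 1.62 / 5.692e-19 = 2.846e18, i.e. 2.846e18/6.022e23 = 4.726e-6 mol.
Fraction absorbed: 1 − 44.4/100 = 0.5560.
Photons absorbed: 0.5560 × 4.726e-6 = 2.628e-6 mol.
Φ = 1.411e-6 mol / 2.628e-6 mol photons = 0.54.

Φ = 0.54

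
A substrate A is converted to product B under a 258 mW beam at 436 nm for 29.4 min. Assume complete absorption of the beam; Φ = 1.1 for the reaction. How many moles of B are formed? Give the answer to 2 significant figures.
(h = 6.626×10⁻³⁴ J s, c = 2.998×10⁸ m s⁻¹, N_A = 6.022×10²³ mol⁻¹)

0.0018 mol

Photon energy at 436 nm: hc/λ = (6.626×10⁻³⁴)(2.998×10⁸)/(436×10⁻⁹) = 4.556×10⁻¹⁹ J.
Energy delivered: (258 mW)(1764 s) = 455.1 J.
Photons incident: 455.1 / 4.556×10⁻¹⁹ = 9.989×10²⁰, i.e. 9.989×10²⁰/6.022×10²³ = 0.001659 mol.
Product: Φ × n_abs = 1.1 × 0.001659 = 0.001825 mol.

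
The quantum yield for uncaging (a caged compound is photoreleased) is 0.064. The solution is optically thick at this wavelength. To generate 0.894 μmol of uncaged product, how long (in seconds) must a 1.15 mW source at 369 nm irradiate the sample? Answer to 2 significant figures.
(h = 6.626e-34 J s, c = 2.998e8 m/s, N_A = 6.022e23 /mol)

Product: 0.894 μmol = 8.94e-7 mol.
Photons that must be absorbed: 8.94e-7 / 0.064 = 1.397e-5 mol.
Photon energy: hc/λ = 5.383e-19 J; per mole, 3.242e5 J mol⁻¹.
Energy required: 1.397e-5 × 3.242e5 = 4.529 J.
Time: 4.529 J / 0.00115 W = 3900 s.

t ≈ 3900 s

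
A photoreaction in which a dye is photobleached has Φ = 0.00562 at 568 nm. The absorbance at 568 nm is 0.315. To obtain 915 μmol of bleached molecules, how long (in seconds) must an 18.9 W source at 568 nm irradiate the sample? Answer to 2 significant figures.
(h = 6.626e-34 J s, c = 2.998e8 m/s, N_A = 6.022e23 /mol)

Product: 915 μmol = 9.15e-4 mol.
Photons that must be absorbed: 9.15e-4 / 0.00562 = 0.1628 mol.
Fraction absorbed: 1 − 10^(−0.315) = 0.5158.
Incident photons needed: 0.1628 / 0.5158 = 0.3156 mol.
Photon energy: hc/λ = 3.497e-19 J; per mole, 2.106e5 J mol⁻¹.
Energy required: 0.3156 × 2.106e5 = 6.647e4 J.
Time: 6.647e4 J / 18.9 W = 3500 s.

t ≈ 3500 s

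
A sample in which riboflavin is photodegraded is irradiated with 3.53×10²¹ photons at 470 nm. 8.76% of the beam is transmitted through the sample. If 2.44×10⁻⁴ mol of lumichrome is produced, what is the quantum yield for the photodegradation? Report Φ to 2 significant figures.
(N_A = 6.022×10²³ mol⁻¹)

Moles of photons: 3.53×10²¹ / 6.022×10²³ = 0.005862 mol.
Fraction absorbed: 1 − 8.76/100 = 0.9124.
Photons absorbed: 0.9124 × 0.005862 = 0.005348 mol.
Φ = 2.44×10⁻⁴ mol / 0.005348 mol photons = 0.046.

Φ = 0.046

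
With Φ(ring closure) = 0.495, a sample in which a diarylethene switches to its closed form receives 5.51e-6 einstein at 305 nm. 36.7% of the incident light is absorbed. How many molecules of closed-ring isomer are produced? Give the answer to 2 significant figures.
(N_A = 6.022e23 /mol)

Photons absorbed: 0.367 × 5.51e-6 = 2.022e-6 mol.
Product: Φ × n_abs = 0.495 × 2.022e-6 = 1.001e-6 mol.
As a count: 1.001e-6 × 6.022e23 = 6.0e17.

6.0e17 molecules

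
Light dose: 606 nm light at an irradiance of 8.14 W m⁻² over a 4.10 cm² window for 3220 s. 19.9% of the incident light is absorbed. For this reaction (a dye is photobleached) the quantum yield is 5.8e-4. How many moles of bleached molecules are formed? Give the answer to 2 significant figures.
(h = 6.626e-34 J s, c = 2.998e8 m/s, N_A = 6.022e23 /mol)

Photon energy at 606 nm: hc/λ = (6.626e-34)(2.998e8)/(606e-9) = 3.278e-19 J.
Energy delivered: (8.14 W m⁻²)(4.10e-4 m²)(3220 s) = 10.75 J.
Photons incident: 10.75 / 3.278e-19 = 3.279e19, i.e. 3.279e19/6.022e23 = 5.445e-5 mol.
Photons absorbed: 0.199 × 5.445e-5 = 1.084e-5 mol.
Product: Φ × n_abs = 5.8e-4 × 1.084e-5 = 6.287e-9 mol.

6.3e-9 mol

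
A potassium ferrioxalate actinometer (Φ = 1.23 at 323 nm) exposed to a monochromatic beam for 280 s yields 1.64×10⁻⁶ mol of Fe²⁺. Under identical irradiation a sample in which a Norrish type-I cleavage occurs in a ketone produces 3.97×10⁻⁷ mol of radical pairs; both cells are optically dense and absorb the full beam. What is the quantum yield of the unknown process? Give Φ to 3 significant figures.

Φ = 0.298

Photons absorbed by the actinometer: 1.64×10⁻⁶ / 1.23 = 1.333×10⁻⁶ mol.
Φ(unknown) = 3.97×10⁻⁷ / 1.333×10⁻⁶ = 0.298.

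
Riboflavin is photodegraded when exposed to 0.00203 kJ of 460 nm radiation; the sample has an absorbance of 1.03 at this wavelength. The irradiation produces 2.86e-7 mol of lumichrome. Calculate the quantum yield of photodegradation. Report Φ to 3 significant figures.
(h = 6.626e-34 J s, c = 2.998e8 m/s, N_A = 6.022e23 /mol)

Φ = 0.0404

Photon energy at 460 nm: hc/λ = (6.626e-34)(2.998e8)/(460e-9) = 4.318e-19 J.
Incident energy: 0.00203 kJ = 2.03 J.
Photons incident: 2.03 / 4.318e-19 = 4.701e18, i.e. 4.701e18/6.022e23 = 7.806e-6 mol.
Fraction absorbed: 1 − 10^(−1.03) = 0.9067.
Photons absorbed: 0.9067 × 7.806e-6 = 7.078e-6 mol.
Φ = 2.86e-7 mol / 7.078e-6 mol photons = 0.0404.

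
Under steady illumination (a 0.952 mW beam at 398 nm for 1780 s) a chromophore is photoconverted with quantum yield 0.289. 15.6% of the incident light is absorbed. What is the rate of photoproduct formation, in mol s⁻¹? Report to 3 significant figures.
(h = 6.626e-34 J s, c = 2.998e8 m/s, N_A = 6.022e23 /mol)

1.43e-10 mol s⁻¹

Photon energy at 398 nm: hc/λ = (6.626e-34)(2.998e8)/(398e-9) = 4.991e-19 J.
Energy delivered: (0.952 mW)(1780 s) = 1.695 J.
Photons incident: 1.695 / 4.991e-19 = 3.396e18, i.e. 3.396e18/6.022e23 = 5.639e-6 mol.
Photons absorbed: 0.156 × 5.639e-6 = 8.797e-7 mol.
Product formed: 0.289 × 8.797e-7 = 2.542e-7 mol.
Rate: 2.542e-7 / 1780 s = 1.43e-10 mol s⁻¹.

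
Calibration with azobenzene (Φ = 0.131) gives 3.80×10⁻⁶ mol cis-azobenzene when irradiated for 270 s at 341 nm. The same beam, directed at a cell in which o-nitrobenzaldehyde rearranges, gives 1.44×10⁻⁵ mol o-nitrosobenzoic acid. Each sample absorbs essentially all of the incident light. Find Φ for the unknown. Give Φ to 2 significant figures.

Φ = 0.50

Photons absorbed by the actinometer: 3.80×10⁻⁶ / 0.131 = 2.901×10⁻⁵ mol.
Φ(unknown) = 1.44×10⁻⁵ / 2.901×10⁻⁵ = 0.50.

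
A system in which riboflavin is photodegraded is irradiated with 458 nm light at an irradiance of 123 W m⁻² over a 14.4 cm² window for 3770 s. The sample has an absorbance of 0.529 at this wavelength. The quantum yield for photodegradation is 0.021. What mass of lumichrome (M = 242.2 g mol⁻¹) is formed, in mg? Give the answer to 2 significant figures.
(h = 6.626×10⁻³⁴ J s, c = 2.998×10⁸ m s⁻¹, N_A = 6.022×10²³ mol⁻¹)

Photon energy at 458 nm: hc/λ = (6.626×10⁻³⁴)(2.998×10⁸)/(458×10⁻⁹) = 4.337×10⁻¹⁹ J.
Energy delivered: (123 W m⁻²)(14.4×10⁻⁴ m²)(3770 s) = 667.7 J.
Photons incident: 667.7 / 4.337×10⁻¹⁹ = 1.540×10²¹, i.e. 1.540×10²¹/6.022×10²³ = 0.002557 mol.
Fraction absorbed: 1 − 10^(−0.529) = 0.7042.
Photons absorbed: 0.7042 × 0.002557 = 0.001801 mol.
Product: Φ × n_abs = 0.021 × 0.001801 = 3.782×10⁻⁵ mol.
Mass: 3.782×10⁻⁵ × 242.2 = 0.009160 g = 9.2 mg.

9.2 mg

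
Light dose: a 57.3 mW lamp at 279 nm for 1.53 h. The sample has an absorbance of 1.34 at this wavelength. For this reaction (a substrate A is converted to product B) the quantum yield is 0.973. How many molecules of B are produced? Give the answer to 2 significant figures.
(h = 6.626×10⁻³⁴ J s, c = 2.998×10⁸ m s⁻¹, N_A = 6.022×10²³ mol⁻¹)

4.1×10²⁰ molecules

Photon energy at 279 nm: hc/λ = (6.626×10⁻³⁴)(2.998×10⁸)/(279×10⁻⁹) = 7.120×10⁻¹⁹ J.
Energy delivered: (57.3 mW)(5508 s) = 315.6 J.
Photons incident: 315.6 / 7.120×10⁻¹⁹ = 4.433×10²⁰, i.e. 4.433×10²⁰/6.022×10²³ = 7.361×10⁻⁴ mol.
Fraction absorbed: 1 − 10^(−1.34) = 0.9543.
Photons absorbed: 0.9543 × 7.361×10⁻⁴ = 7.025×10⁻⁴ mol.
Product: Φ × n_abs = 0.973 × 7.025×10⁻⁴ = 6.835×10⁻⁴ mol.
As a count: 6.835×10⁻⁴ × 6.022×10²³ = 4.1×10²⁰.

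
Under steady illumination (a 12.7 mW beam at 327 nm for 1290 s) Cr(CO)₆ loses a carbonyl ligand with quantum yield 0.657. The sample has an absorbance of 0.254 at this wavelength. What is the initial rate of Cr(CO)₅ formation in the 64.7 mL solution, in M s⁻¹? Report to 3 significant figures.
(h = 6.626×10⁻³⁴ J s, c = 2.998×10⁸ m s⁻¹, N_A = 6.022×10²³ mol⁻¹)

Photon energy at 327 nm: hc/λ = (6.626×10⁻³⁴)(2.998×10⁸)/(327×10⁻⁹) = 6.075×10⁻¹⁹ J.
Energy delivered: (12.7 mW)(1290 s) = 16.38 J.
Photons incident: 16.38 / 6.075×10⁻¹⁹ = 2.696×10¹⁹, i.e. 2.696×10¹⁹/6.022×10²³ = 4.477×10⁻⁵ mol.
Fraction absorbed: 1 − 10^(−0.254) = 0.4428.
Photons absorbed: 0.4428 × 4.477×10⁻⁵ = 1.982×10⁻⁵ mol.
Product formed: 0.657 × 1.982×10⁻⁵ = 1.302×10⁻⁵ mol.
Rate: 1.302×10⁻⁵ mol / (1290 s × 0.0647 L) = 1.56×10⁻⁷ M s⁻¹.

1.56×10⁻⁷ M s⁻¹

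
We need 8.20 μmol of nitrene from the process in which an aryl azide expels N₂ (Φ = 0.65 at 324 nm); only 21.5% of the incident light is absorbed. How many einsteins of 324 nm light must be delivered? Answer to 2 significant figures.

Product: 8.20 μmol = 8.20e-6 mol.
Photons that must be absorbed: 8.20e-6 / 0.65 = 1.262e-5 mol.
Incident photons needed: 1.262e-5 / 0.215 = 5.870e-5 mol.

5.9e-5 einstein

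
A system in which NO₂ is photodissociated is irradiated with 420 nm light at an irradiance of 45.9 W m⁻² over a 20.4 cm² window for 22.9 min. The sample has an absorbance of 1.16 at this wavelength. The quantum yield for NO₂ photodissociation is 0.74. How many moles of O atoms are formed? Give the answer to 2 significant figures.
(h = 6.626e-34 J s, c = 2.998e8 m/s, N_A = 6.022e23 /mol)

3.1e-4 mol

Photon energy at 420 nm: hc/λ = (6.626e-34)(2.998e8)/(420e-9) = 4.730e-19 J.
Energy delivered: (45.9 W m⁻²)(20.4e-4 m²)(1374 s) = 128.7 J.
Photons incident: 128.7 / 4.730e-19 = 2.721e20, i.e. 2.721e20/6.022e23 = 4.518e-4 mol.
Fraction absorbed: 1 − 10^(−1.16) = 0.9308.
Photons absorbed: 0.9308 × 4.518e-4 = 4.205e-4 mol.
Product: Φ × n_abs = 0.74 × 4.205e-4 = 3.112e-4 mol.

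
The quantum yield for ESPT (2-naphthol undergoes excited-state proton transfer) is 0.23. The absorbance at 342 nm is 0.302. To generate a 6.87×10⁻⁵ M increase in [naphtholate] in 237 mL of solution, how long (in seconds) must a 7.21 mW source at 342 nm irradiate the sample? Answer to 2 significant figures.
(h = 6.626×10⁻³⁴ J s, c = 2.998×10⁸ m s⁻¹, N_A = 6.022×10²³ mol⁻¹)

t ≈ 6900 s

Product: (6.87×10⁻⁵ M)(0.237 L) = 1.628×10⁻⁵ mol.
Photons that must be absorbed: 1.628×10⁻⁵ / 0.23 = 7.078×10⁻⁵ mol.
Fraction absorbed: 1 − 10^(−0.302) = 0.5011.
Incident photons needed: 7.078×10⁻⁵ / 0.5011 = 1.412×10⁻⁴ mol.
Photon energy: hc/λ = 5.808×10⁻¹⁹ J; per mole, 3.498×10⁵ J mol⁻¹.
Energy required: 1.412×10⁻⁴ × 3.498×10⁵ = 49.39 J.
Time: 49.39 J / 0.00721 W = 6900 s.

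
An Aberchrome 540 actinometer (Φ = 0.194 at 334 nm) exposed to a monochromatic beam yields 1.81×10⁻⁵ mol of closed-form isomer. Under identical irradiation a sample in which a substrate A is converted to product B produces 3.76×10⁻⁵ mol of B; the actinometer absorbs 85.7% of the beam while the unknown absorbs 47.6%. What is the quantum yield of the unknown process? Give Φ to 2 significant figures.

Φ = 0.73

Photons absorbed by the actinometer: 1.81×10⁻⁵ / 0.194 = 9.330×10⁻⁵ mol.
Incident flux: 9.330×10⁻⁵ / 0.857 = 1.089×10⁻⁴ einstein.
Absorbed by unknown: 0.476 × 1.089×10⁻⁴ = 5.184×10⁻⁵ mol.
Φ(unknown) = 3.76×10⁻⁵ / 5.184×10⁻⁵ = 0.73.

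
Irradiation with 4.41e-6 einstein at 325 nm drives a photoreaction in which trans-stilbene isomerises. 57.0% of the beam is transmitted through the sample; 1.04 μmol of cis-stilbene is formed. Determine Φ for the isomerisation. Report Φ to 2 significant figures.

Product: 1.04 μmol = 1.04e-6 mol.
Fraction absorbed: 1 − 57.0/100 = 0.4300.
Photons absorbed: 0.4300 × 4.41e-6 = 1.896e-6 mol.
Φ = 1.04e-6 mol / 1.896e-6 mol photons = 0.55.

Φ = 0.55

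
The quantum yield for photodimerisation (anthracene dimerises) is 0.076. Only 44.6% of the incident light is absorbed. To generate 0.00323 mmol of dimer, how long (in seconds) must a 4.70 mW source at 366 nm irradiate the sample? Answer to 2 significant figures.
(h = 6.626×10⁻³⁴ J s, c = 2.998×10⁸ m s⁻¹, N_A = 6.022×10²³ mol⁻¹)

t ≈ 6600 s

Product: 0.00323 mmol = 3.23×10⁻⁶ mol.
Photons that must be absorbed: 3.23×10⁻⁶ / 0.076 = 4.250×10⁻⁵ mol.
Incident photons needed: 4.250×10⁻⁵ / 0.446 = 9.529×10⁻⁵ mol.
Photon energy: hc/λ = 5.428×10⁻¹⁹ J; per mole, 3.269×10⁵ J mol⁻¹.
Energy required: 9.529×10⁻⁵ × 3.269×10⁵ = 31.15 J.
Time: 31.15 J / 0.0047 W = 6600 s.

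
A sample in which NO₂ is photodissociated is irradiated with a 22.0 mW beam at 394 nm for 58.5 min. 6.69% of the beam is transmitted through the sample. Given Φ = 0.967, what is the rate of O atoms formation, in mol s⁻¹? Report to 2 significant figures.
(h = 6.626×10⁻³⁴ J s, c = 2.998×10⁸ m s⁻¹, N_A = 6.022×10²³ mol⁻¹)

6.5×10⁻⁸ mol s⁻¹

Photon energy at 394 nm: hc/λ = (6.626×10⁻³⁴)(2.998×10⁸)/(394×10⁻⁹) = 5.042×10⁻¹⁹ J.
Energy delivered: (22.0 mW)(3510 s) = 77.22 J.
Photons incident: 77.22 / 5.042×10⁻¹⁹ = 1.532×10²⁰, i.e. 1.532×10²⁰/6.022×10²³ = 2.544×10⁻⁴ mol.
Fraction absorbed: 1 − 6.69/100 = 0.9331.
Photons absorbed: 0.9331 × 2.544×10⁻⁴ = 2.374×10⁻⁴ mol.
Product formed: 0.967 × 2.374×10⁻⁴ = 2.296×10⁻⁴ mol.
Rate: 2.296×10⁻⁴ / 3510 s = 6.5×10⁻⁸ mol s⁻¹.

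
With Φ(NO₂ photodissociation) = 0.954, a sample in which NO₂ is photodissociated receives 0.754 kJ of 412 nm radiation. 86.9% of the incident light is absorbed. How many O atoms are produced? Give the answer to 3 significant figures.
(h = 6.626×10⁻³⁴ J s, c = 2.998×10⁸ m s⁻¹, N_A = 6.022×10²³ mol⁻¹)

1.30×10²¹ atoms

Photon energy at 412 nm: hc/λ = (6.626×10⁻³⁴)(2.998×10⁸)/(412×10⁻⁹) = 4.822×10⁻¹⁹ J.
Incident energy: 0.754 kJ = 754 J.
Photons incident: 754 / 4.822×10⁻¹⁹ = 1.564×10²¹, i.e. 1.564×10²¹/6.022×10²³ = 0.002597 mol.
Photons absorbed: 0.869 × 0.002597 = 0.002257 mol.
Product: Φ × n_abs = 0.954 × 0.002257 = 0.002153 mol.
As a count: 0.002153 × 6.022×10²³ = 1.30×10²¹.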